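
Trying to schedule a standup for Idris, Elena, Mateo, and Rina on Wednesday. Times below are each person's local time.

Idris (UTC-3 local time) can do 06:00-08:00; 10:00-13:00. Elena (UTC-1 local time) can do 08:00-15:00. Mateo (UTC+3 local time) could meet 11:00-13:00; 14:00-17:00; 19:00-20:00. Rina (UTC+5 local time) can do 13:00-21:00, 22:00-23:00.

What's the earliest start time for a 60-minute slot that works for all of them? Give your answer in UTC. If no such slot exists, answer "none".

09:00

Idris in UTC: 09:00-11:00, 13:00-16:00 (add 3h to convert from UTC-3).
Elena in UTC: 09:00-16:00 (add 1h to convert from UTC-1).
Mateo in UTC: 08:00-10:00, 11:00-14:00, 16:00-17:00 (subtract 3h to convert from UTC+3).
Rina in UTC: 08:00-16:00, 17:00-18:00 (subtract 5h to convert from UTC+5).
Idris ∩ Elena: 09:00-11:00, 13:00-16:00.
Idris ∩ Elena ∩ Mateo: 09:00-10:00, 13:00-14:00.
Idris ∩ Elena ∩ Mateo ∩ Rina: 09:00-10:00, 13:00-14:00.
The first common window of at least 60 minutes is 09:00-10:00, so the earliest start is 09:00.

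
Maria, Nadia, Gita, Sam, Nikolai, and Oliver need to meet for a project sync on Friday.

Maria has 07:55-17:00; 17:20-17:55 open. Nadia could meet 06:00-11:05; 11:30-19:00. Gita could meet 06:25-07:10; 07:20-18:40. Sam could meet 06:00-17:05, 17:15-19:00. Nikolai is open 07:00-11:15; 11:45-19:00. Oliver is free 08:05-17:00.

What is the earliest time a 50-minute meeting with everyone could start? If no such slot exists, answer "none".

08:05

Maria ∩ Nadia: 07:55-11:05, 11:30-17:00, 17:20-17:55.
Maria ∩ Nadia ∩ Gita: 07:55-11:05, 11:30-17:00, 17:20-17:55.
Maria ∩ Nadia ∩ Gita ∩ Sam: 07:55-11:05, 11:30-17:00, 17:20-17:55.
Maria ∩ Nadia ∩ Gita ∩ Sam ∩ Nikolai: 07:55-11:05, 11:45-17:00, 17:20-17:55.
Maria ∩ Nadia ∩ Gita ∩ Sam ∩ Nikolai ∩ Oliver: 08:05-11:05, 11:45-17:00.
The first common window of at least 50 minutes is 08:05-11:05, so the earliest start is 08:05.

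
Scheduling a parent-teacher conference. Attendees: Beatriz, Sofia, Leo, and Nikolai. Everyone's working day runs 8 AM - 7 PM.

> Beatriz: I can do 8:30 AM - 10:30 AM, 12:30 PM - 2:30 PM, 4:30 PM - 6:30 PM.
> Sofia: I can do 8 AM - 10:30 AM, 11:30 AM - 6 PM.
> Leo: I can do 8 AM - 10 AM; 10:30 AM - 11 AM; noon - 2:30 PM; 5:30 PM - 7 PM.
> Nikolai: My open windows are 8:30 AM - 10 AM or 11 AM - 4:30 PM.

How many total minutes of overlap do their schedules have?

Beatriz ∩ Sofia: 08:30-10:30, 12:30-14:30, 16:30-18:00.
Beatriz ∩ Sofia ∩ Leo: 08:30-10:00, 12:30-14:30, 17:30-18:00.
Beatriz ∩ Sofia ∩ Leo ∩ Nikolai: 08:30-10:00, 12:30-14:30.
Those are the intersection windows.
Summing the common windows: 90 + 120 = 210 minutes.

210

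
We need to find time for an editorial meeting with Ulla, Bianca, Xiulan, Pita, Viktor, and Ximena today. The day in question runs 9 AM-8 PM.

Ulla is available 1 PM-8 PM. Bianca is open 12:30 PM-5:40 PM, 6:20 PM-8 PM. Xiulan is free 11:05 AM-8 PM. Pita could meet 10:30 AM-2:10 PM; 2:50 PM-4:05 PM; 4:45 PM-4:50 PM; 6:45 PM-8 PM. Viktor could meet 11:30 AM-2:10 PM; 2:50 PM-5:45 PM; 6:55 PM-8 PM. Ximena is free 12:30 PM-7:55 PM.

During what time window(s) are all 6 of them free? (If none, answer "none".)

13:00-14:10, 14:50-16:05, 16:45-16:50, 18:55-19:55

Ulla ∩ Bianca: 13:00-17:40, 18:20-20:00.
Ulla ∩ Bianca ∩ Xiulan: 13:00-17:40, 18:20-20:00.
Ulla ∩ Bianca ∩ Xiulan ∩ Pita: 13:00-14:10, 14:50-16:05, 16:45-16:50, 18:45-20:00.
Ulla ∩ Bianca ∩ Xiulan ∩ Pita ∩ Viktor: 13:00-14:10, 14:50-16:05, 16:45-16:50, 18:55-20:00.
Ulla ∩ Bianca ∩ Xiulan ∩ Pita ∩ Viktor ∩ Ximena: 13:00-14:10, 14:50-16:05, 16:45-16:50, 18:55-19:55.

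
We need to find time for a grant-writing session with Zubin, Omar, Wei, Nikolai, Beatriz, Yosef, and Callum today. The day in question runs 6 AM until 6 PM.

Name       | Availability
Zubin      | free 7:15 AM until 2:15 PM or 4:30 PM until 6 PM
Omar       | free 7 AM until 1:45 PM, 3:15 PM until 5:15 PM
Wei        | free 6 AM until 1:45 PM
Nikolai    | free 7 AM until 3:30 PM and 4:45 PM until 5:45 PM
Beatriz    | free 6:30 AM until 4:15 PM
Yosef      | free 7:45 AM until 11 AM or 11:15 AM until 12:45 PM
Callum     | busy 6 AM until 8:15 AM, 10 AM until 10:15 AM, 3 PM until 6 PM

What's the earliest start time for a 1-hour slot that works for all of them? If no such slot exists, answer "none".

08:15

Zubin free: 07:15-14:15, 16:30-18:00.
Omar free: 07:00-13:45, 15:15-17:15.
Wei free: 06:00-13:45.
Nikolai free: 07:00-15:30, 16:45-17:45.
Beatriz free: 06:30-16:15.
Yosef free: 07:45-11:00, 11:15-12:45.
Callum free: 08:15-10:00, 10:15-15:00 (invert busy blocks within the working day).
Zubin ∩ Omar: 07:15-13:45, 16:30-17:15.
Zubin ∩ Omar ∩ Wei: 07:15-13:45.
Zubin ∩ Omar ∩ Wei ∩ Nikolai: 07:15-13:45.
Zubin ∩ Omar ∩ Wei ∩ Nikolai ∩ Beatriz: 07:15-13:45.
Zubin ∩ Omar ∩ Wei ∩ Nikolai ∩ Beatriz ∩ Yosef: 07:45-11:00, 11:15-12:45.
Zubin ∩ Omar ∩ Wei ∩ Nikolai ∩ Beatriz ∩ Yosef ∩ Callum: 08:15-10:00, 10:15-11:00, 11:15-12:45.
The first common window of at least 60 minutes is 08:15-10:00, so the earliest start is 08:15.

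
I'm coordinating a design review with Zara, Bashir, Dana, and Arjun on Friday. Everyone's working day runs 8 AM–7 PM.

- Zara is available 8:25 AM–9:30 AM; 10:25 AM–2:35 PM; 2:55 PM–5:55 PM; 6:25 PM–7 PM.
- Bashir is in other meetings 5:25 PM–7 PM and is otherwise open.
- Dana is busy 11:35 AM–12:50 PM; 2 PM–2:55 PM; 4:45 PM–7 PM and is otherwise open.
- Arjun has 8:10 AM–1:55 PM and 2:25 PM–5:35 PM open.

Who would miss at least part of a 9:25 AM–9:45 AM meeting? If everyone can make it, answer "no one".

Zara

Zara free: 08:25-09:30, 10:25-14:35, 14:55-17:55, 18:25-19:00.
Bashir free: 08:00-17:25 (invert busy blocks within the working day).
Dana free: 08:00-11:35, 12:50-14:00, 14:55-16:45 (invert busy blocks within the working day).
Arjun free: 08:10-13:55, 14:25-17:35.
Zara: not fully free for 09:25-09:45. Bashir: free for 09:25-09:45. Dana: free for 09:25-09:45. Arjun: free for 09:25-09:45.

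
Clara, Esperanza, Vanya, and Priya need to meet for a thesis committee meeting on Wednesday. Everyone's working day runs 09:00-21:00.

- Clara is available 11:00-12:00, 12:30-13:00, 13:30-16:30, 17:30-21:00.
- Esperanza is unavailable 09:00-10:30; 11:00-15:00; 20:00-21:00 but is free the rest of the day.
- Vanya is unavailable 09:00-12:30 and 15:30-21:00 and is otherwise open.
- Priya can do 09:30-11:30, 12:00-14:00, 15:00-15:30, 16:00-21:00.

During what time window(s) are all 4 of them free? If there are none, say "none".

15:00-15:30

Clara free: 11:00-12:00, 12:30-13:00, 13:30-16:30, 17:30-21:00.
Esperanza free: 10:30-11:00, 15:00-20:00 (invert busy blocks within the working day).
Vanya free: 12:30-15:30 (invert busy blocks within the working day).
Priya free: 09:30-11:30, 12:00-14:00, 15:00-15:30, 16:00-21:00.
Clara ∩ Esperanza: 15:00-16:30, 17:30-20:00.
Clara ∩ Esperanza ∩ Vanya: 15:00-15:30.
Clara ∩ Esperanza ∩ Vanya ∩ Priya: 15:00-15:30.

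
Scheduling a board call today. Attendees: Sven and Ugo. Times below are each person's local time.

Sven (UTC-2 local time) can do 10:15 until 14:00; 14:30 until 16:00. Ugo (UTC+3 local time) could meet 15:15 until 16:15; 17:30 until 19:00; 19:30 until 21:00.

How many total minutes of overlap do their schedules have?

240

Sven in UTC: 12:15-16:00, 16:30-18:00 (add 2h to convert from UTC-2).
Ugo in UTC: 12:15-13:15, 14:30-16:00, 16:30-18:00 (subtract 3h to convert from UTC+3).
Sven ∩ Ugo: 12:15-13:15, 14:30-16:00, 16:30-18:00.
So the common availability across everyone is 12:15-13:15, 14:30-16:00, 16:30-18:00.
Summing the common windows: 60 + 90 + 90 = 240 minutes.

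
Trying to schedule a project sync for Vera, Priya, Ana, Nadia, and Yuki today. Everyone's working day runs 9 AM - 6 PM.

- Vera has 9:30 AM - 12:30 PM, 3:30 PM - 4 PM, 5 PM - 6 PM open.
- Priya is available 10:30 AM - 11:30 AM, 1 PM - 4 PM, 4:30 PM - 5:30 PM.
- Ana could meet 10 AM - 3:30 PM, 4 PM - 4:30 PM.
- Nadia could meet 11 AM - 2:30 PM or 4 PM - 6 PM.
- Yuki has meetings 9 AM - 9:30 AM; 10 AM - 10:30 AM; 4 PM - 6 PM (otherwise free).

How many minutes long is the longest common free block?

Vera free: 09:30-12:30, 15:30-16:00, 17:00-18:00.
Priya free: 10:30-11:30, 13:00-16:00, 16:30-17:30.
Ana free: 10:00-15:30, 16:00-16:30.
Nadia free: 11:00-14:30, 16:00-18:00.
Yuki free: 09:30-10:00, 10:30-16:00 (invert busy blocks within the working day).
Vera ∩ Priya: 10:30-11:30, 15:30-16:00, 17:00-17:30.
Vera ∩ Priya ∩ Ana: 10:30-11:30.
Vera ∩ Priya ∩ Ana ∩ Nadia: 11:00-11:30.
Vera ∩ Priya ∩ Ana ∩ Nadia ∩ Yuki: 11:00-11:30.
The longest is 11:00-11:30 at 30 minutes.

30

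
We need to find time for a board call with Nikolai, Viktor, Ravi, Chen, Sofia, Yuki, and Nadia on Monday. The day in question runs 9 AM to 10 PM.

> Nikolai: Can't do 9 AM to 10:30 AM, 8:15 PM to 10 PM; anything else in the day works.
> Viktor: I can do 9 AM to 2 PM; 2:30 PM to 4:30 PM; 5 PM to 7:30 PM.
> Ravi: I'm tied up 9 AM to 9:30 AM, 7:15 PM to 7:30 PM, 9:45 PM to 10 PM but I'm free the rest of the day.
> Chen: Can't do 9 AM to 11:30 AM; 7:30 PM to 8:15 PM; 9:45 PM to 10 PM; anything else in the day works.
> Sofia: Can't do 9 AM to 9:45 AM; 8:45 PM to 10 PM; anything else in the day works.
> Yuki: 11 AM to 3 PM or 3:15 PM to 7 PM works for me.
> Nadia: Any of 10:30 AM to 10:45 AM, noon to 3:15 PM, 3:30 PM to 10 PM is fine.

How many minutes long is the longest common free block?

120

Nikolai free: 10:30-20:15 (invert busy blocks within the working day).
Viktor free: 09:00-14:00, 14:30-16:30, 17:00-19:30.
Ravi free: 09:30-19:15, 19:30-21:45 (invert busy blocks within the working day).
Chen free: 11:30-19:30, 20:15-21:45 (invert busy blocks within the working day).
Sofia free: 09:45-20:45 (invert busy blocks within the working day).
Yuki free: 11:00-15:00, 15:15-19:00.
Nadia free: 10:30-10:45, 12:00-15:15, 15:30-22:00.
Nikolai ∩ Viktor: 10:30-14:00, 14:30-16:30, 17:00-19:30.
Nikolai ∩ Viktor ∩ Ravi: 10:30-14:00, 14:30-16:30, 17:00-19:15.
Nikolai ∩ Viktor ∩ Ravi ∩ Chen: 11:30-14:00, 14:30-16:30, 17:00-19:15.
Nikolai ∩ Viktor ∩ Ravi ∩ Chen ∩ Sofia: 11:30-14:00, 14:30-16:30, 17:00-19:15.
Nikolai ∩ Viktor ∩ Ravi ∩ Chen ∩ Sofia ∩ Yuki: 11:30-14:00, 14:30-15:00, 15:15-16:30, 17:00-19:00.
Nikolai ∩ Viktor ∩ Ravi ∩ Chen ∩ Sofia ∩ Yuki ∩ Nadia: 12:00-14:00, 14:30-15:00, 15:30-16:30, 17:00-19:00.
The longest is 12:00-14:00 at 120 minutes.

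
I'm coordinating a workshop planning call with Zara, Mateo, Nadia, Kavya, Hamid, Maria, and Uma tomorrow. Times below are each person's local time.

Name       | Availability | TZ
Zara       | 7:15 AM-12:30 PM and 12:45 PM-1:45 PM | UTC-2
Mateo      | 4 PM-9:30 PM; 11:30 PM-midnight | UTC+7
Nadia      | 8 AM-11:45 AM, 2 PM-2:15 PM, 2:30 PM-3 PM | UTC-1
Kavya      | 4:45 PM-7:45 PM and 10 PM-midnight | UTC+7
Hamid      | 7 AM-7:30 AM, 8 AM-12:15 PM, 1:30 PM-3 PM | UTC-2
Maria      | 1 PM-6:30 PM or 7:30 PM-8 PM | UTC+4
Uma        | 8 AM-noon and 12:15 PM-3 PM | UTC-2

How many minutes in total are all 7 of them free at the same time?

Zara in UTC: 09:15-14:30, 14:45-15:45 (add 2h to convert from UTC-2).
Mateo in UTC: 09:00-14:30, 16:30-17:00 (subtract 7h to convert from UTC+7).
Nadia in UTC: 09:00-12:45, 15:00-15:15, 15:30-16:00 (add 1h to convert from UTC-1).
Kavya in UTC: 09:45-12:45, 15:00-17:00 (subtract 7h to convert from UTC+7).
Hamid in UTC: 09:00-09:30, 10:00-14:15, 15:30-17:00 (add 2h to convert from UTC-2).
Maria in UTC: 09:00-14:30, 15:30-16:00 (subtract 4h to convert from UTC+4).
Uma in UTC: 10:00-14:00, 14:15-17:00 (add 2h to convert from UTC-2).
Zara ∩ Mateo: 09:15-14:30.
Zara ∩ Mateo ∩ Nadia: 09:15-12:45.
Zara ∩ Mateo ∩ Nadia ∩ Kavya: 09:45-12:45.
Zara ∩ Mateo ∩ Nadia ∩ Kavya ∩ Hamid: 10:00-12:45.
Zara ∩ Mateo ∩ Nadia ∩ Kavya ∩ Hamid ∩ Maria: 10:00-12:45.
Zara ∩ Mateo ∩ Nadia ∩ Kavya ∩ Hamid ∩ Maria ∩ Uma: 10:00-12:45.
That's a single block of 165 minutes.

165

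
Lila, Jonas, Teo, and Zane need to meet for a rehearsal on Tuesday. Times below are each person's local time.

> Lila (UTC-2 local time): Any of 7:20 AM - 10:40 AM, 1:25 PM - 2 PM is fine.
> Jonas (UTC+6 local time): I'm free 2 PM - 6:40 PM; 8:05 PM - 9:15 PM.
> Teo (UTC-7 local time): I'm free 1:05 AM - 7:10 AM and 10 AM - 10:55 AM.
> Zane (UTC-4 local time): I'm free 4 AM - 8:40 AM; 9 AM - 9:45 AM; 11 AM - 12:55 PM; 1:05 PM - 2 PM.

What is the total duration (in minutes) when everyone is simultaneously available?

200

Lila in UTC: 09:20-12:40, 15:25-16:00 (add 2h to convert from UTC-2).
Jonas in UTC: 08:00-12:40, 14:05-15:15 (subtract 6h to convert from UTC+6).
Teo in UTC: 08:05-14:10, 17:00-17:55 (add 7h to convert from UTC-7).
Zane in UTC: 08:00-12:40, 13:00-13:45, 15:00-16:55, 17:05-18:00 (add 4h to convert from UTC-4).
Lila ∩ Jonas: 09:20-12:40.
Lila ∩ Jonas ∩ Teo: 09:20-12:40.
Lila ∩ Jonas ∩ Teo ∩ Zane: 09:20-12:40.
That's a single block of 200 minutes.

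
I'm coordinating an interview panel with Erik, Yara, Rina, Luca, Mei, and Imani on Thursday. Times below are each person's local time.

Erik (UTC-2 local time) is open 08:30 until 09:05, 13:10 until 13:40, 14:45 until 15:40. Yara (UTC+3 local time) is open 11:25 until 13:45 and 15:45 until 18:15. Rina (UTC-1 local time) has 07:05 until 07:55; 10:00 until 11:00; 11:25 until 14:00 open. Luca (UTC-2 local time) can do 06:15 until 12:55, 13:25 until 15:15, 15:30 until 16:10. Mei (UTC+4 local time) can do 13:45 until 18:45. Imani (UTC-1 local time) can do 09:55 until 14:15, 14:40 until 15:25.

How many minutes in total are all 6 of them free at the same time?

0

Erik in UTC: 10:30-11:05, 15:10-15:40, 16:45-17:40 (add 2h to convert from UTC-2).
Yara in UTC: 08:25-10:45, 12:45-15:15 (subtract 3h to convert from UTC+3).
Rina in UTC: 08:05-08:55, 11:00-12:00, 12:25-15:00 (add 1h to convert from UTC-1).
Luca in UTC: 08:15-14:55, 15:25-17:15, 17:30-18:10 (add 2h to convert from UTC-2).
Mei in UTC: 09:45-14:45 (subtract 4h to convert from UTC+4).
Imani in UTC: 10:55-15:15, 15:40-16:25 (add 1h to convert from UTC-1).
Erik ∩ Yara: 10:30-10:45, 15:10-15:15.
Erik ∩ Yara ∩ Rina: ∅.
Erik ∩ Yara ∩ Rina ∩ Luca: ∅.
Erik ∩ Yara ∩ Rina ∩ Luca ∩ Mei: ∅.
Erik ∩ Yara ∩ Rina ∩ Luca ∩ Mei ∩ Imani: ∅.
There is no time when everyone is free.
There is no common window, so the total is 0 minutes.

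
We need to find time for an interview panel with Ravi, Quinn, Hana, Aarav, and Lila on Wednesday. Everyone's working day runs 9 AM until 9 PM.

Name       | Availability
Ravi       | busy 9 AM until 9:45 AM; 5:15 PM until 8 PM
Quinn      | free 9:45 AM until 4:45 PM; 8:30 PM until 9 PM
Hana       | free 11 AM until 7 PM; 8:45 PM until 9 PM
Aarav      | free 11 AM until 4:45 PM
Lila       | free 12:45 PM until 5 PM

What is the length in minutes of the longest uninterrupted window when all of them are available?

Ravi free: 09:45-17:15, 20:00-21:00 (invert busy blocks within the working day).
Quinn free: 09:45-16:45, 20:30-21:00.
Hana free: 11:00-19:00, 20:45-21:00.
Aarav free: 11:00-16:45.
Lila free: 12:45-17:00.
Ravi ∩ Quinn: 09:45-16:45, 20:30-21:00.
Ravi ∩ Quinn ∩ Hana: 11:00-16:45, 20:45-21:00.
Ravi ∩ Quinn ∩ Hana ∩ Aarav: 11:00-16:45.
Ravi ∩ Quinn ∩ Hana ∩ Aarav ∩ Lila: 12:45-16:45.
The longest is 12:45-16:45 at 240 minutes.

240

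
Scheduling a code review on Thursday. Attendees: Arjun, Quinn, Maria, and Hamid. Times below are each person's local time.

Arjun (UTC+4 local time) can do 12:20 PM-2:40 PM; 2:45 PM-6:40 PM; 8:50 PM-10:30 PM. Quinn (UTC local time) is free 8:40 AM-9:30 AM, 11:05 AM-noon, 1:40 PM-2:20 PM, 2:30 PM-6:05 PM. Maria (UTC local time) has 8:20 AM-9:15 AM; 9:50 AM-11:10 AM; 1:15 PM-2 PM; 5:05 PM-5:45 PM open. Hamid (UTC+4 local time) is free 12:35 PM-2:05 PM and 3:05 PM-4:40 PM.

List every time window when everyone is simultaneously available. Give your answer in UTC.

08:40-09:15, 11:05-11:10

Arjun in UTC: 08:20-10:40, 10:45-14:40, 16:50-18:30 (subtract 4h to convert from UTC+4).
Quinn in UTC: 08:40-09:30, 11:05-12:00, 13:40-14:20, 14:30-18:05.
Maria in UTC: 08:20-09:15, 09:50-11:10, 13:15-14:00, 17:05-17:45.
Hamid in UTC: 08:35-10:05, 11:05-12:40 (subtract 4h to convert from UTC+4).
Arjun ∩ Quinn: 08:40-09:30, 11:05-12:00, 13:40-14:20, 14:30-14:40, 16:50-18:05.
Arjun ∩ Quinn ∩ Maria: 08:40-09:15, 11:05-11:10, 13:40-14:00, 17:05-17:45.
Arjun ∩ Quinn ∩ Maria ∩ Hamid: 08:40-09:15, 11:05-11:10.
So the common availability across everyone is 08:40-09:15, 11:05-11:10.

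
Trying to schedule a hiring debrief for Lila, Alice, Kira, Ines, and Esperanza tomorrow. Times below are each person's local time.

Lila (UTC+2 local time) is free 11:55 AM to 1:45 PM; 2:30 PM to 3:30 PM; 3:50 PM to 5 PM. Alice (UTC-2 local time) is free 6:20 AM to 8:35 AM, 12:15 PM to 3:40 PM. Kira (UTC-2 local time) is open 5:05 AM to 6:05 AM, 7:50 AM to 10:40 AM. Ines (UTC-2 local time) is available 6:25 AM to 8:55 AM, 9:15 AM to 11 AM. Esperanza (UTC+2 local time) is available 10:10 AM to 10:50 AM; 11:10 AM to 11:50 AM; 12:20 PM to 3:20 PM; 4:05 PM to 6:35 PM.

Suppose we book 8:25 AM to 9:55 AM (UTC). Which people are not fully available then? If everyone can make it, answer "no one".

Lila in UTC: 09:55-11:45, 12:30-13:30, 13:50-15:00 (subtract 2h to convert from UTC+2).
Alice in UTC: 08:20-10:35, 14:15-17:40 (add 2h to convert from UTC-2).
Kira in UTC: 07:05-08:05, 09:50-12:40 (add 2h to convert from UTC-2).
Ines in UTC: 08:25-10:55, 11:15-13:00 (add 2h to convert from UTC-2).
Esperanza in UTC: 08:10-08:50, 09:10-09:50, 10:20-13:20, 14:05-16:35 (subtract 2h to convert from UTC+2).
Lila: not fully free for 08:25-09:55. Alice: free for 08:25-09:55. Kira: not fully free for 08:25-09:55. Ines: free for 08:25-09:55. Esperanza: not fully free for 08:25-09:55.

Esperanza, Kira, Lila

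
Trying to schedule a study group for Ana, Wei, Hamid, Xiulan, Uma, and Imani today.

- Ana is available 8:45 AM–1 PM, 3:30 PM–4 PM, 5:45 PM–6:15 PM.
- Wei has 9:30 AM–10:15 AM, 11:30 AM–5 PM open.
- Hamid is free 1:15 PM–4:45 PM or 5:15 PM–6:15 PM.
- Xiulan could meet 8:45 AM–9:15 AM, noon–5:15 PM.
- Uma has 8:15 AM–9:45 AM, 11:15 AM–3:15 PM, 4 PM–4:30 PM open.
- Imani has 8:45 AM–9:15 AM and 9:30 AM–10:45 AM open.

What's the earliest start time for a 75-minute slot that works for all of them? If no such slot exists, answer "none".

none

Ana ∩ Wei: 09:30-10:15, 11:30-13:00, 15:30-16:00.
Ana ∩ Wei ∩ Hamid: 15:30-16:00.
Ana ∩ Wei ∩ Hamid ∩ Xiulan: 15:30-16:00.
Ana ∩ Wei ∩ Hamid ∩ Xiulan ∩ Uma: ∅.
Ana ∩ Wei ∩ Hamid ∩ Xiulan ∩ Uma ∩ Imani: ∅.
There is no time when everyone is free.
No common window is at least 75 minutes long.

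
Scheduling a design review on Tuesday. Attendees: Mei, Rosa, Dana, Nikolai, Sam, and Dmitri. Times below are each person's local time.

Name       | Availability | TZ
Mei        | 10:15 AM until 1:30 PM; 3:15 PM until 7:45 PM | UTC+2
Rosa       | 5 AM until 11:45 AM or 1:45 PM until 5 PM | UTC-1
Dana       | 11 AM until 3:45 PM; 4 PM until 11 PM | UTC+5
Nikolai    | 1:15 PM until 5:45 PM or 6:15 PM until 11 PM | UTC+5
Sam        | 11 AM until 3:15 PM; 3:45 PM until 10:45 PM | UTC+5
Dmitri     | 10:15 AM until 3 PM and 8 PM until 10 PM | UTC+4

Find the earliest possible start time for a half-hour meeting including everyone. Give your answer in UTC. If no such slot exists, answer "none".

Mei in UTC: 08:15-11:30, 13:15-17:45 (subtract 2h to convert from UTC+2).
Rosa in UTC: 06:00-12:45, 14:45-18:00 (add 1h to convert from UTC-1).
Dana in UTC: 06:00-10:45, 11:00-18:00 (subtract 5h to convert from UTC+5).
Nikolai in UTC: 08:15-12:45, 13:15-18:00 (subtract 5h to convert from UTC+5).
Sam in UTC: 06:00-10:15, 10:45-17:45 (subtract 5h to convert from UTC+5).
Dmitri in UTC: 06:15-11:00, 16:00-18:00 (subtract 4h to convert from UTC+4).
Mei ∩ Rosa: 08:15-11:30, 14:45-17:45.
Mei ∩ Rosa ∩ Dana: 08:15-10:45, 11:00-11:30, 14:45-17:45.
Mei ∩ Rosa ∩ Dana ∩ Nikolai: 08:15-10:45, 11:00-11:30, 14:45-17:45.
Mei ∩ Rosa ∩ Dana ∩ Nikolai ∩ Sam: 08:15-10:15, 11:00-11:30, 14:45-17:45.
Mei ∩ Rosa ∩ Dana ∩ Nikolai ∩ Sam ∩ Dmitri: 08:15-10:15, 16:00-17:45.
So the common availability across everyone is 08:15-10:15, 16:00-17:45.
The first common window of at least 30 minutes is 08:15-10:15, so the earliest start is 08:15.

08:15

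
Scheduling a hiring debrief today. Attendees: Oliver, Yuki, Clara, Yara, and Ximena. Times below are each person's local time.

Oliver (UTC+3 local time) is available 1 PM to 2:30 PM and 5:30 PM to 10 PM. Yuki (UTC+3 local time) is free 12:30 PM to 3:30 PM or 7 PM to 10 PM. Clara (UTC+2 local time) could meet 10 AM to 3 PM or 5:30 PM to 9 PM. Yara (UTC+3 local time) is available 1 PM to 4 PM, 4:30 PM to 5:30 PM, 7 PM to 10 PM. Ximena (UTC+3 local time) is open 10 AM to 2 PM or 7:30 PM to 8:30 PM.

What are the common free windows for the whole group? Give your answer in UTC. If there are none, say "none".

Oliver in UTC: 10:00-11:30, 14:30-19:00 (subtract 3h to convert from UTC+3).
Yuki in UTC: 09:30-12:30, 16:00-19:00 (subtract 3h to convert from UTC+3).
Clara in UTC: 08:00-13:00, 15:30-19:00 (subtract 2h to convert from UTC+2).
Yara in UTC: 10:00-13:00, 13:30-14:30, 16:00-19:00 (subtract 3h to convert from UTC+3).
Ximena in UTC: 07:00-11:00, 16:30-17:30 (subtract 3h to convert from UTC+3).
Oliver ∩ Yuki: 10:00-11:30, 16:00-19:00.
Oliver ∩ Yuki ∩ Clara: 10:00-11:30, 16:00-19:00.
Oliver ∩ Yuki ∩ Clara ∩ Yara: 10:00-11:30, 16:00-19:00.
Oliver ∩ Yuki ∩ Clara ∩ Yara ∩ Ximena: 10:00-11:00, 16:30-17:30.
So the common availability across everyone is 10:00-11:00, 16:30-17:30.

10:00-11:00, 16:30-17:30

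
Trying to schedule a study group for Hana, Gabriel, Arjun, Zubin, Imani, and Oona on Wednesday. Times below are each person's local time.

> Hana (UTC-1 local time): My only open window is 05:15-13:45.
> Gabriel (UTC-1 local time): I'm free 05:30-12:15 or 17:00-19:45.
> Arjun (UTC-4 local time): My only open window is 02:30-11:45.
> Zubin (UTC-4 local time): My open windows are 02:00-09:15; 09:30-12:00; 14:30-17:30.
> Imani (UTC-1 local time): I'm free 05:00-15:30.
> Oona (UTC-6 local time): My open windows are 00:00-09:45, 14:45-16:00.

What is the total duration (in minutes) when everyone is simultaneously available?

Hana in UTC: 06:15-14:45 (add 1h to convert from UTC-1).
Gabriel in UTC: 06:30-13:15, 18:00-20:45 (add 1h to convert from UTC-1).
Arjun in UTC: 06:30-15:45 (add 4h to convert from UTC-4).
Zubin in UTC: 06:00-13:15, 13:30-16:00, 18:30-21:30 (add 4h to convert from UTC-4).
Imani in UTC: 06:00-16:30 (add 1h to convert from UTC-1).
Oona in UTC: 06:00-15:45, 20:45-22:00 (add 6h to convert from UTC-6).
Hana ∩ Gabriel: 06:30-13:15.
Hana ∩ Gabriel ∩ Arjun: 06:30-13:15.
Hana ∩ Gabriel ∩ Arjun ∩ Zubin: 06:30-13:15.
Hana ∩ Gabriel ∩ Arjun ∩ Zubin ∩ Imani: 06:30-13:15.
Hana ∩ Gabriel ∩ Arjun ∩ Zubin ∩ Imani ∩ Oona: 06:30-13:15.
That's a single block of 405 minutes.

405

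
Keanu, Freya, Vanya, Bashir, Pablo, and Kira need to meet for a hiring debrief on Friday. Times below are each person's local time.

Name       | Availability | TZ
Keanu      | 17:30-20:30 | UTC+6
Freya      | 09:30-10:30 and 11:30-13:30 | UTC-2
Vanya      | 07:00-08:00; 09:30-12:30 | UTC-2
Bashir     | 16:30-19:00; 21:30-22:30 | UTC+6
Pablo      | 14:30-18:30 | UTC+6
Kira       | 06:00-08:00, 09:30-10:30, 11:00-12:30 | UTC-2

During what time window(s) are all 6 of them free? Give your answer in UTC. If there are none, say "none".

11:30-12:30

Keanu in UTC: 11:30-14:30 (subtract 6h to convert from UTC+6).
Freya in UTC: 11:30-12:30, 13:30-15:30 (add 2h to convert from UTC-2).
Vanya in UTC: 09:00-10:00, 11:30-14:30 (add 2h to convert from UTC-2).
Bashir in UTC: 10:30-13:00, 15:30-16:30 (subtract 6h to convert from UTC+6).
Pablo in UTC: 08:30-12:30 (subtract 6h to convert from UTC+6).
Kira in UTC: 08:00-10:00, 11:30-12:30, 13:00-14:30 (add 2h to convert from UTC-2).
Keanu ∩ Freya: 11:30-12:30, 13:30-14:30.
Keanu ∩ Freya ∩ Vanya: 11:30-12:30, 13:30-14:30.
Keanu ∩ Freya ∩ Vanya ∩ Bashir: 11:30-12:30.
Keanu ∩ Freya ∩ Vanya ∩ Bashir ∩ Pablo: 11:30-12:30.
Keanu ∩ Freya ∩ Vanya ∩ Bashir ∩ Pablo ∩ Kira: 11:30-12:30.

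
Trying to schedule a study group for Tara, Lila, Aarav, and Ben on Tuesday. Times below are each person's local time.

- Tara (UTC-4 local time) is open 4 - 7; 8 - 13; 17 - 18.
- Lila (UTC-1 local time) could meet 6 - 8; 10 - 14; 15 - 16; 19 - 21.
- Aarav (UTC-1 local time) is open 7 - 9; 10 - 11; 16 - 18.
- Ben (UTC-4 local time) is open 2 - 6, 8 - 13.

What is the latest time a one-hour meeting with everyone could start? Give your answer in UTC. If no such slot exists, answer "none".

08:00

Tara in UTC: 08:00-11:00, 12:00-17:00, 21:00-22:00 (add 4h to convert from UTC-4).
Lila in UTC: 07:00-09:00, 11:00-15:00, 16:00-17:00, 20:00-22:00 (add 1h to convert from UTC-1).
Aarav in UTC: 08:00-10:00, 11:00-12:00, 17:00-19:00 (add 1h to convert from UTC-1).
Ben in UTC: 06:00-10:00, 12:00-17:00 (add 4h to convert from UTC-4).
Tara ∩ Lila: 08:00-09:00, 12:00-15:00, 16:00-17:00, 21:00-22:00.
Tara ∩ Lila ∩ Aarav: 08:00-09:00.
Tara ∩ Lila ∩ Aarav ∩ Ben: 08:00-09:00.
The last common window of at least 60 minutes is 08:00-09:00; a 60-minute meeting can start as late as 08:00 and still end by 09:00.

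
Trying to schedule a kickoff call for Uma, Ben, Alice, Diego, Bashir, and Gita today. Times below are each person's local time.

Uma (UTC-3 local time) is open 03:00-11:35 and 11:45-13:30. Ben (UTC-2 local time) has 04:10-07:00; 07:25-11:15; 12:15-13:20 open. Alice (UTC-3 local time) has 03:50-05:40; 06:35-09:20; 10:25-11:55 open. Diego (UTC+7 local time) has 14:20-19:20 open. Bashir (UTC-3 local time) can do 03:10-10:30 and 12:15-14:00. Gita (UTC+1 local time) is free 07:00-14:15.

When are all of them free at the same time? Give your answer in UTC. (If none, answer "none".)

07:20-08:40, 09:35-12:20

Uma in UTC: 06:00-14:35, 14:45-16:30 (add 3h to convert from UTC-3).
Ben in UTC: 06:10-09:00, 09:25-13:15, 14:15-15:20 (add 2h to convert from UTC-2).
Alice in UTC: 06:50-08:40, 09:35-12:20, 13:25-14:55 (add 3h to convert from UTC-3).
Diego in UTC: 07:20-12:20 (subtract 7h to convert from UTC+7).
Bashir in UTC: 06:10-13:30, 15:15-17:00 (add 3h to convert from UTC-3).
Gita in UTC: 06:00-13:15 (subtract 1h to convert from UTC+1).
Uma ∩ Ben: 06:10-09:00, 09:25-13:15, 14:15-14:35, 14:45-15:20.
Uma ∩ Ben ∩ Alice: 06:50-08:40, 09:35-12:20, 14:15-14:35, 14:45-14:55.
Uma ∩ Ben ∩ Alice ∩ Diego: 07:20-08:40, 09:35-12:20.
Uma ∩ Ben ∩ Alice ∩ Diego ∩ Bashir: 07:20-08:40, 09:35-12:20.
Uma ∩ Ben ∩ Alice ∩ Diego ∩ Bashir ∩ Gita: 07:20-08:40, 09:35-12:20.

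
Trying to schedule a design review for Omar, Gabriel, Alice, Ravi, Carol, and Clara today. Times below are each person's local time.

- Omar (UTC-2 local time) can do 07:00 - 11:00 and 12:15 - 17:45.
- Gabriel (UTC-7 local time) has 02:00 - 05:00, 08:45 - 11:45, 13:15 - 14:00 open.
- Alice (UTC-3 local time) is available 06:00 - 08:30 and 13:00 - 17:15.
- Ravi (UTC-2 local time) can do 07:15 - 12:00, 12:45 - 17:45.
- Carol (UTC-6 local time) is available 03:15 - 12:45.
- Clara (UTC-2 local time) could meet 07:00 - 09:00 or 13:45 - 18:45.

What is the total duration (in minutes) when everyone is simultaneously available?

270

Omar in UTC: 09:00-13:00, 14:15-19:45 (add 2h to convert from UTC-2).
Gabriel in UTC: 09:00-12:00, 15:45-18:45, 20:15-21:00 (add 7h to convert from UTC-7).
Alice in UTC: 09:00-11:30, 16:00-20:15 (add 3h to convert from UTC-3).
Ravi in UTC: 09:15-14:00, 14:45-19:45 (add 2h to convert from UTC-2).
Carol in UTC: 09:15-18:45 (add 6h to convert from UTC-6).
Clara in UTC: 09:00-11:00, 15:45-20:45 (add 2h to convert from UTC-2).
Omar ∩ Gabriel: 09:00-12:00, 15:45-18:45.
Omar ∩ Gabriel ∩ Alice: 09:00-11:30, 16:00-18:45.
Omar ∩ Gabriel ∩ Alice ∩ Ravi: 09:15-11:30, 16:00-18:45.
Omar ∩ Gabriel ∩ Alice ∩ Ravi ∩ Carol: 09:15-11:30, 16:00-18:45.
Omar ∩ Gabriel ∩ Alice ∩ Ravi ∩ Carol ∩ Clara: 09:15-11:00, 16:00-18:45.
Summing the common windows: 105 + 165 = 270 minutes.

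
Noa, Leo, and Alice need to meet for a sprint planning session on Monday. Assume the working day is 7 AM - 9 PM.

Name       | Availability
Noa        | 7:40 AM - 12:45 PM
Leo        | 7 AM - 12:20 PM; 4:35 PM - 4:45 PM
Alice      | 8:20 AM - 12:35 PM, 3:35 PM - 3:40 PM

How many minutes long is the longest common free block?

240

Noa ∩ Leo: 07:40-12:20.
Noa ∩ Leo ∩ Alice: 08:20-12:20.
Those are the intersection windows.
The longest is 08:20-12:20 at 240 minutes.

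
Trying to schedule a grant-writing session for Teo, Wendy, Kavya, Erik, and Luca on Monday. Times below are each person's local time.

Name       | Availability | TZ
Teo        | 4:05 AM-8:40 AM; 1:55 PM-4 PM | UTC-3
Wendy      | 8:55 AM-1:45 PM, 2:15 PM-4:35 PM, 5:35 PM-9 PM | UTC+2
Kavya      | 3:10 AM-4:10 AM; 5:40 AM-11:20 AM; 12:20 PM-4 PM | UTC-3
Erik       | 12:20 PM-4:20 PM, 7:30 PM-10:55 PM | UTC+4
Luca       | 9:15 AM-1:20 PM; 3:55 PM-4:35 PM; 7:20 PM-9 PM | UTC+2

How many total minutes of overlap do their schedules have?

Teo in UTC: 07:05-11:40, 16:55-19:00 (add 3h to convert from UTC-3).
Wendy in UTC: 06:55-11:45, 12:15-14:35, 15:35-19:00 (subtract 2h to convert from UTC+2).
Kavya in UTC: 06:10-07:10, 08:40-14:20, 15:20-19:00 (add 3h to convert from UTC-3).
Erik in UTC: 08:20-12:20, 15:30-18:55 (subtract 4h to convert from UTC+4).
Luca in UTC: 07:15-11:20, 13:55-14:35, 17:20-19:00 (subtract 2h to convert from UTC+2).
Teo ∩ Wendy: 07:05-11:40, 16:55-19:00.
Teo ∩ Wendy ∩ Kavya: 07:05-07:10, 08:40-11:40, 16:55-19:00.
Teo ∩ Wendy ∩ Kavya ∩ Erik: 08:40-11:40, 16:55-18:55.
Teo ∩ Wendy ∩ Kavya ∩ Erik ∩ Luca: 08:40-11:20, 17:20-18:55.
Summing the common windows: 160 + 95 = 255 minutes.

255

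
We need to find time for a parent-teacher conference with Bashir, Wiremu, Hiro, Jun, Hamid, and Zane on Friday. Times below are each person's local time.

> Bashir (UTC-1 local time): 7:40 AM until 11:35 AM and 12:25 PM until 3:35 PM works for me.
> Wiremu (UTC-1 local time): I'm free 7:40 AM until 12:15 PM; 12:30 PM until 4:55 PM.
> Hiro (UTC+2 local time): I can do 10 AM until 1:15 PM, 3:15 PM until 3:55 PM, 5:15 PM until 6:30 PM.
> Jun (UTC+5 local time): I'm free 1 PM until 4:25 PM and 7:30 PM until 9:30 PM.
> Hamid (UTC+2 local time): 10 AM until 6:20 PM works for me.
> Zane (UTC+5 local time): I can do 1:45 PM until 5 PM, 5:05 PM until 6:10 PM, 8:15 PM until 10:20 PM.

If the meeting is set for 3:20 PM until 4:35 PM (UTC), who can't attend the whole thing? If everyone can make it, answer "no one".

Bashir in UTC: 08:40-12:35, 13:25-16:35 (add 1h to convert from UTC-1).
Wiremu in UTC: 08:40-13:15, 13:30-17:55 (add 1h to convert from UTC-1).
Hiro in UTC: 08:00-11:15, 13:15-13:55, 15:15-16:30 (subtract 2h to convert from UTC+2).
Jun in UTC: 08:00-11:25, 14:30-16:30 (subtract 5h to convert from UTC+5).
Hamid in UTC: 08:00-16:20 (subtract 2h to convert from UTC+2).
Zane in UTC: 08:45-12:00, 12:05-13:10, 15:15-17:20 (subtract 5h to convert from UTC+5).
Bashir: free for 15:20-16:35. Wiremu: free for 15:20-16:35. Hiro: not fully free for 15:20-16:35. Jun: not fully free for 15:20-16:35. Hamid: not fully free for 15:20-16:35. Zane: free for 15:20-16:35.

Hamid, Hiro, Jun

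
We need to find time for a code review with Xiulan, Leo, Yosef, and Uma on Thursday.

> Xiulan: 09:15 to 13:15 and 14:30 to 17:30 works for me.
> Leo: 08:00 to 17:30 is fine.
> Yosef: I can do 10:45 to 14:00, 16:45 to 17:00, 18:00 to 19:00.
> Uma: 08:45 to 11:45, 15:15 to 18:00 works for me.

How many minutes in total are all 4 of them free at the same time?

75

Xiulan ∩ Leo: 09:15-13:15, 14:30-17:30.
Xiulan ∩ Leo ∩ Yosef: 10:45-13:15, 16:45-17:00.
Xiulan ∩ Leo ∩ Yosef ∩ Uma: 10:45-11:45, 16:45-17:00.
So the common availability across everyone is 10:45-11:45, 16:45-17:00.
Summing the common windows: 60 + 15 = 75 minutes.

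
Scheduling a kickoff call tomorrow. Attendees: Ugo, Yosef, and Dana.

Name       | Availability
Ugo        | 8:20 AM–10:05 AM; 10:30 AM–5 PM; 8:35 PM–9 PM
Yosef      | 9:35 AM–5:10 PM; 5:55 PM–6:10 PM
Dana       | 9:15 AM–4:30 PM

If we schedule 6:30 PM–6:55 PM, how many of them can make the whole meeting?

0

nobody can make the full 18:30-18:55 slot — that's 0.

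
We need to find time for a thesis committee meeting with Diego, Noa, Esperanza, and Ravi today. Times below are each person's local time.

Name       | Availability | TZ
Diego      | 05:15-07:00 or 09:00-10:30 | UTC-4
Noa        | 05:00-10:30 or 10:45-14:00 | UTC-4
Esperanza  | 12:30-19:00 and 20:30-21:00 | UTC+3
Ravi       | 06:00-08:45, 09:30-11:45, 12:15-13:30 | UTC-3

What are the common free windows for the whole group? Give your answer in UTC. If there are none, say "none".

09:30-11:00, 13:00-14:30

Diego in UTC: 09:15-11:00, 13:00-14:30 (add 4h to convert from UTC-4).
Noa in UTC: 09:00-14:30, 14:45-18:00 (add 4h to convert from UTC-4).
Esperanza in UTC: 09:30-16:00, 17:30-18:00 (subtract 3h to convert from UTC+3).
Ravi in UTC: 09:00-11:45, 12:30-14:45, 15:15-16:30 (add 3h to convert from UTC-3).
Diego ∩ Noa: 09:15-11:00, 13:00-14:30.
Diego ∩ Noa ∩ Esperanza: 09:30-11:00, 13:00-14:30.
Diego ∩ Noa ∩ Esperanza ∩ Ravi: 09:30-11:00, 13:00-14:30.
Those are the intersection windows.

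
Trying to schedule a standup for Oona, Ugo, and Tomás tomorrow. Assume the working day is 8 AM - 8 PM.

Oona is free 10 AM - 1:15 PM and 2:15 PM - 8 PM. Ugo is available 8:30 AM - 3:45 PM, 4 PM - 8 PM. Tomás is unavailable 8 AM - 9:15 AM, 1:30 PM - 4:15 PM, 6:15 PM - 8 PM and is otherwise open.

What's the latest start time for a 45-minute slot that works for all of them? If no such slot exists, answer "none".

17:30

Oona free: 10:00-13:15, 14:15-20:00.
Ugo free: 08:30-15:45, 16:00-20:00.
Tomás free: 09:15-13:30, 16:15-18:15 (invert busy blocks within the working day).
Oona ∩ Ugo: 10:00-13:15, 14:15-15:45, 16:00-20:00.
Oona ∩ Ugo ∩ Tomás: 10:00-13:15, 16:15-18:15.
Those are the intersection windows.
The last common window of at least 45 minutes is 16:15-18:15; a 45-minute meeting can start as late as 17:30 and still end by 18:15.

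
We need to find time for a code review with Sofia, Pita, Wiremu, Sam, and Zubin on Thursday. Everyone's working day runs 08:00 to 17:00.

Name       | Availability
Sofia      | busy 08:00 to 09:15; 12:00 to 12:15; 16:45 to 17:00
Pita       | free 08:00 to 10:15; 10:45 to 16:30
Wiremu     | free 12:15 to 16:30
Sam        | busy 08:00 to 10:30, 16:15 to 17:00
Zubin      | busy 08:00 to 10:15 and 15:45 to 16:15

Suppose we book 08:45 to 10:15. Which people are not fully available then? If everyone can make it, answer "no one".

Sofia free: 09:15-12:00, 12:15-16:45 (invert busy blocks within the working day).
Pita free: 08:00-10:15, 10:45-16:30.
Wiremu free: 12:15-16:30.
Sam free: 10:30-16:15 (invert busy blocks within the working day).
Zubin free: 10:15-15:45, 16:15-17:00 (invert busy blocks within the working day).
Sofia: not fully free for 08:45-10:15. Pita: free for 08:45-10:15. Wiremu: not fully free for 08:45-10:15. Sam: not fully free for 08:45-10:15. Zubin: not fully free for 08:45-10:15.

Sam, Sofia, Wiremu, Zubin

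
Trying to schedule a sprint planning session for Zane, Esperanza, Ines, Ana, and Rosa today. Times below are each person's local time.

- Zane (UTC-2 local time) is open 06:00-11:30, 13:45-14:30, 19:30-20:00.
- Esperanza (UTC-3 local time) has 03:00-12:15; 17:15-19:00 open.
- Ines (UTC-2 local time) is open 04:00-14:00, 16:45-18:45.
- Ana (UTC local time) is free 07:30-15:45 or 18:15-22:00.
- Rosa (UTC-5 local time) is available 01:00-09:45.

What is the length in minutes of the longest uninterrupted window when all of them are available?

Zane in UTC: 08:00-13:30, 15:45-16:30, 21:30-22:00 (add 2h to convert from UTC-2).
Esperanza in UTC: 06:00-15:15, 20:15-22:00 (add 3h to convert from UTC-3).
Ines in UTC: 06:00-16:00, 18:45-20:45 (add 2h to convert from UTC-2).
Ana in UTC: 07:30-15:45, 18:15-22:00.
Rosa in UTC: 06:00-14:45 (add 5h to convert from UTC-5).
Zane ∩ Esperanza: 08:00-13:30, 21:30-22:00.
Zane ∩ Esperanza ∩ Ines: 08:00-13:30.
Zane ∩ Esperanza ∩ Ines ∩ Ana: 08:00-13:30.
Zane ∩ Esperanza ∩ Ines ∩ Ana ∩ Rosa: 08:00-13:30.
The longest is 08:00-13:30 at 330 minutes.

330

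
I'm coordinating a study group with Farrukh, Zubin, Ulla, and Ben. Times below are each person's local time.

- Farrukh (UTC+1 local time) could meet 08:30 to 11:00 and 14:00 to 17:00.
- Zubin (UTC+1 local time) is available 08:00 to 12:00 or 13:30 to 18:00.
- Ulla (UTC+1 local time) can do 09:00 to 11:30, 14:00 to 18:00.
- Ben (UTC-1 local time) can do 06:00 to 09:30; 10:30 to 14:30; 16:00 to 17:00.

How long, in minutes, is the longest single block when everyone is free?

150

Farrukh in UTC: 07:30-10:00, 13:00-16:00 (subtract 1h to convert from UTC+1).
Zubin in UTC: 07:00-11:00, 12:30-17:00 (subtract 1h to convert from UTC+1).
Ulla in UTC: 08:00-10:30, 13:00-17:00 (subtract 1h to convert from UTC+1).
Ben in UTC: 07:00-10:30, 11:30-15:30, 17:00-18:00 (add 1h to convert from UTC-1).
Farrukh ∩ Zubin: 07:30-10:00, 13:00-16:00.
Farrukh ∩ Zubin ∩ Ulla: 08:00-10:00, 13:00-16:00.
Farrukh ∩ Zubin ∩ Ulla ∩ Ben: 08:00-10:00, 13:00-15:30.
The longest is 13:00-15:30 at 150 minutes.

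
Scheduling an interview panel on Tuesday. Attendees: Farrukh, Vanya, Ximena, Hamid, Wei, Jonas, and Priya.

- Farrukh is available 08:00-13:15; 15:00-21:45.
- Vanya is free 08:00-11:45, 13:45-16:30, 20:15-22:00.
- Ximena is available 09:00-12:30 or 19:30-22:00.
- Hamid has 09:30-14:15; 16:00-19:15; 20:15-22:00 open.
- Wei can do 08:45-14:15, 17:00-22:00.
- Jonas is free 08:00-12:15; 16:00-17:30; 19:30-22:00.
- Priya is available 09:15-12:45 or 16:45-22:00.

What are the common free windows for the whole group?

09:30-11:45, 20:15-21:45

Farrukh ∩ Vanya: 08:00-11:45, 15:00-16:30, 20:15-21:45.
Farrukh ∩ Vanya ∩ Ximena: 09:00-11:45, 20:15-21:45.
Farrukh ∩ Vanya ∩ Ximena ∩ Hamid: 09:30-11:45, 20:15-21:45.
Farrukh ∩ Vanya ∩ Ximena ∩ Hamid ∩ Wei: 09:30-11:45, 20:15-21:45.
Farrukh ∩ Vanya ∩ Ximena ∩ Hamid ∩ Wei ∩ Jonas: 09:30-11:45, 20:15-21:45.
Farrukh ∩ Vanya ∩ Ximena ∩ Hamid ∩ Wei ∩ Jonas ∩ Priya: 09:30-11:45, 20:15-21:45.
So the common availability across everyone is 09:30-11:45, 20:15-21:45.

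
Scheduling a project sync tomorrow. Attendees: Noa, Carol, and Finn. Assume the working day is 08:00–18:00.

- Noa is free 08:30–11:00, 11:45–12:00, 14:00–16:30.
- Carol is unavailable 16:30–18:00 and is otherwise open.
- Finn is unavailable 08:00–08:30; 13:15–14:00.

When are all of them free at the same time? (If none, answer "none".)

Noa free: 08:30-11:00, 11:45-12:00, 14:00-16:30.
Carol free: 08:00-16:30 (invert busy blocks within the working day).
Finn free: 08:30-13:15, 14:00-18:00 (invert busy blocks within the working day).
Noa ∩ Carol: 08:30-11:00, 11:45-12:00, 14:00-16:30.
Noa ∩ Carol ∩ Finn: 08:30-11:00, 11:45-12:00, 14:00-16:30.
Those are the intersection windows.

08:30-11:00, 11:45-12:00, 14:00-16:30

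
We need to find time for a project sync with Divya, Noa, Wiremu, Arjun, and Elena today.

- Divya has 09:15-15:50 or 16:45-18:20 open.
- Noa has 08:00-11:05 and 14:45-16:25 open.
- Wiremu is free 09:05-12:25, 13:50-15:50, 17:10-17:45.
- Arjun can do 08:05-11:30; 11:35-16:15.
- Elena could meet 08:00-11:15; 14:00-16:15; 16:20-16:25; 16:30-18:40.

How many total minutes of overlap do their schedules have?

175

Divya ∩ Noa: 09:15-11:05, 14:45-15:50.
Divya ∩ Noa ∩ Wiremu: 09:15-11:05, 14:45-15:50.
Divya ∩ Noa ∩ Wiremu ∩ Arjun: 09:15-11:05, 14:45-15:50.
Divya ∩ Noa ∩ Wiremu ∩ Arjun ∩ Elena: 09:15-11:05, 14:45-15:50.
So the common availability across everyone is 09:15-11:05, 14:45-15:50.
Summing the common windows: 110 + 65 = 175 minutes.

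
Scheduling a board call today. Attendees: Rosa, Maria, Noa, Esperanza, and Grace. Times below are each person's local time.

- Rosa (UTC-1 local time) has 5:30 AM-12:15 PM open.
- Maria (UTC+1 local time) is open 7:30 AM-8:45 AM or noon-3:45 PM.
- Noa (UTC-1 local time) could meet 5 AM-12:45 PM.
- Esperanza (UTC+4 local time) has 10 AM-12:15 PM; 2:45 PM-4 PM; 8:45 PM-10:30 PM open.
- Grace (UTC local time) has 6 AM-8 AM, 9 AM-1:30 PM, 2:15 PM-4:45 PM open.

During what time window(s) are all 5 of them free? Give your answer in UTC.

Rosa in UTC: 06:30-13:15 (add 1h to convert from UTC-1).
Maria in UTC: 06:30-07:45, 11:00-14:45 (subtract 1h to convert from UTC+1).
Noa in UTC: 06:00-13:45 (add 1h to convert from UTC-1).
Esperanza in UTC: 06:00-08:15, 10:45-12:00, 16:45-18:30 (subtract 4h to convert from UTC+4).
Grace in UTC: 06:00-08:00, 09:00-13:30, 14:15-16:45.
Rosa ∩ Maria: 06:30-07:45, 11:00-13:15.
Rosa ∩ Maria ∩ Noa: 06:30-07:45, 11:00-13:15.
Rosa ∩ Maria ∩ Noa ∩ Esperanza: 06:30-07:45, 11:00-12:00.
Rosa ∩ Maria ∩ Noa ∩ Esperanza ∩ Grace: 06:30-07:45, 11:00-12:00.

06:30-07:45, 11:00-12:00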